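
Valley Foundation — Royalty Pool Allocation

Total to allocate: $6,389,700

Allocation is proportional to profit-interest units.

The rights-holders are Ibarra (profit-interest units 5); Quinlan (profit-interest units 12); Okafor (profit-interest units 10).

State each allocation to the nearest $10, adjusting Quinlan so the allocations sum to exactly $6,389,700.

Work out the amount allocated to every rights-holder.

Profit-interest units total: 27.
Unrounded shares: Ibarra 5/27 × $6,389,700 = 1,183,277.78; Quinlan 12/27 × $6,389,700 = 2,839,866.67; Okafor 10/27 × $6,389,700 = 2,366,555.56.
Rounded to nearest $10: Ibarra $1,183,280; Quinlan $2,839,870; Okafor $2,366,560. Sum = $6,389,710.
Difference $6,389,700 − $6,389,710 = −$10 applied to Quinlan: Quinlan becomes $2,839,860.

Ibarra: $1,183,280; Quinlan: $2,839,860; Okafor: $2,366,560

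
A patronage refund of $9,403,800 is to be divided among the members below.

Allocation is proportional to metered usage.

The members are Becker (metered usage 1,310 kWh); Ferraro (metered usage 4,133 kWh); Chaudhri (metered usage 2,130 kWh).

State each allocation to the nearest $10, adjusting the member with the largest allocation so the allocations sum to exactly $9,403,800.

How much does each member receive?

Sum of metered usage: 7,573.
Raw shares: Becker 1,310/7,573 × $9,403,800 = 1,626,697.21; Ferraro 4,133/7,573 × $9,403,800 = 5,132,167.62; Chaudhri 2,130/7,573 × $9,403,800 = 2,644,935.16.
At nearest $10: Becker $1,626,700; Ferraro $5,132,170; Chaudhri $2,644,940. Sum = $9,403,810.
Difference $9,403,800 − $9,403,810 = −$10 applied to largest allocation (Ferraro): Ferraro becomes $5,132,160.

Becker: $1,626,700; Ferraro: $5,132,160; Chaudhri: $2,644,940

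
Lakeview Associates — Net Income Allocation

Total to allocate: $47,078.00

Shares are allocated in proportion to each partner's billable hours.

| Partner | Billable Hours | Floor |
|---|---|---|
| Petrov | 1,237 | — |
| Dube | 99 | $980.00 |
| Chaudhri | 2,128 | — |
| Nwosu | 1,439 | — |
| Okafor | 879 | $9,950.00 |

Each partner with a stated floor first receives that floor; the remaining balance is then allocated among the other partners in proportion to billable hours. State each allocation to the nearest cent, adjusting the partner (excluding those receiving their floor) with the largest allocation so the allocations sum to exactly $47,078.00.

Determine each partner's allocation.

Petrov: $9,307.88; Dube: $980.00; Chaudhri: $16,012.27; Nwosu: $10,827.85; Okafor: $9,950.00

Guaranteed amounts: Dube $980.00; Okafor $9,950.00. Balance $36,148.00.
Balance split over remaining billable hours 4,804: Petrov 9,307.8843 → $9,307.88; Chaudhri 16,012.2698 → $16,012.27; Nwosu 10,827.8460 → $10,827.85.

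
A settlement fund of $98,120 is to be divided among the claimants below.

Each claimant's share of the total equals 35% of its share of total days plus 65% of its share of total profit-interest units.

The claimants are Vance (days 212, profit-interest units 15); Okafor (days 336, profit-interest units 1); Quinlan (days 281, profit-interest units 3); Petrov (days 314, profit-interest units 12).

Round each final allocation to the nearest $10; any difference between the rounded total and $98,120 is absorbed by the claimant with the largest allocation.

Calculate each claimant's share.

Days total 1,143; profit-interest units total 31.
Composite weights (35% days + 65% profit-interest units): Vance 0.3794; Okafor 0.1239; Quinlan 0.1489; Petrov 0.3478.
Proportional shares: Vance 37,229.97; Okafor 12,152.64; Quinlan 14,614.85; Petrov 34,122.54.
After rounding ($10): Vance $37,230; Okafor $12,150; Quinlan $14,610; Petrov $34,120. Sum = $98,110.
Difference $98,120 − $98,110 = +$10 applied to largest allocation (Vance): Vance becomes $37,240.

Vance: $37,240; Okafor: $12,150; Quinlan: $14,610; Petrov: $34,120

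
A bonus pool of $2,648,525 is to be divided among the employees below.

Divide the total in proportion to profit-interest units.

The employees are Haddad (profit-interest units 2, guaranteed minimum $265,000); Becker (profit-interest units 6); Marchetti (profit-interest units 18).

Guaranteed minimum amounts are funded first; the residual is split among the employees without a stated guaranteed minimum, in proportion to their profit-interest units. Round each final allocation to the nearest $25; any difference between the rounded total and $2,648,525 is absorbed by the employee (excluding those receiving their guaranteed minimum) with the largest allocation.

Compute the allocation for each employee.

Haddad: $265,000 · Becker: $595,875 · Marchetti: $1,787,650

Minimums first: Haddad $265,000. Remaining pool $2,383,525.
Remaining pool split over remaining profit-interest units 24: Becker 595,881.25 → $595,875; Marchetti 1,787,643.75 → $1,787,650.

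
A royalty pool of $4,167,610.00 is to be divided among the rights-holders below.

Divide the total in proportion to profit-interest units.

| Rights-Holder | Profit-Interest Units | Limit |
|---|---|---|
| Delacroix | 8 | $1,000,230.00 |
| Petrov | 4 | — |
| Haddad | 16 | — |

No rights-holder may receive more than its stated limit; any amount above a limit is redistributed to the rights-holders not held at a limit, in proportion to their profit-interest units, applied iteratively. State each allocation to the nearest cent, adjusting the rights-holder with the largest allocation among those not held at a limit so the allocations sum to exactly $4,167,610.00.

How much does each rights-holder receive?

Delacroix: $1,000,230.00 | Petrov: $633,476.00 | Haddad: $2,533,904.00

Profit-interest units total: 28.
Unconstrained shares: Delacroix 1,190,745.7143; Petrov 595,372.8571; Haddad 2,381,491.4286.
Cap binds for Delacroix ($1,000,230.00); remaining pool $3,167,380.00 reallocated over remaining profit-interest units 20.
Remaining shares: Petrov 633,476.0000 → $633,476.00; Haddad 2,533,904.0000 → $2,533,904.00.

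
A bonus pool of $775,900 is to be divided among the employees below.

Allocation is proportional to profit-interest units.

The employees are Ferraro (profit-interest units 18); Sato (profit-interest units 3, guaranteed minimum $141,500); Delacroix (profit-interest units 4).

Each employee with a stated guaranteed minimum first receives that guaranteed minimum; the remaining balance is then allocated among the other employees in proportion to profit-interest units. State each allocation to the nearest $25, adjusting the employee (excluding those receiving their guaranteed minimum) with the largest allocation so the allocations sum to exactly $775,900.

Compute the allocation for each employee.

Fund the minimums — Sato $141,500. Balance $634,400.
Balance split over remaining profit-interest units 22: Ferraro 519,054.55 → $519,050; Delacroix 115,345.45 → $115,350.

Ferraro: $519,050 | Sato: $141,500 | Delacroix: $115,350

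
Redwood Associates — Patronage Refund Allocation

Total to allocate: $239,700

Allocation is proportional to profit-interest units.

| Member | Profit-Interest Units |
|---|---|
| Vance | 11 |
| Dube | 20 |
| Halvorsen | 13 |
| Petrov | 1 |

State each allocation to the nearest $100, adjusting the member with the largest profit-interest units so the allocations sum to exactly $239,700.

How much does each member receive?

Sum of profit-interest units: 11 + 20 + 13 + 1 = 45.
Raw shares: Vance 58,593.33; Dube 106,533.33; Halvorsen 69,246.67; Petrov 5,326.67.
At nearest $100: Vance $58,600; Dube $106,500; Halvorsen $69,200; Petrov $5,300. Sum = $239,600.
Difference $239,700 − $239,600 = +$100 applied to largest profit-interest units (Dube): Dube becomes $106,600.

Vance: $58,600; Dube: $106,600; Halvorsen: $69,200; Petrov: $5,300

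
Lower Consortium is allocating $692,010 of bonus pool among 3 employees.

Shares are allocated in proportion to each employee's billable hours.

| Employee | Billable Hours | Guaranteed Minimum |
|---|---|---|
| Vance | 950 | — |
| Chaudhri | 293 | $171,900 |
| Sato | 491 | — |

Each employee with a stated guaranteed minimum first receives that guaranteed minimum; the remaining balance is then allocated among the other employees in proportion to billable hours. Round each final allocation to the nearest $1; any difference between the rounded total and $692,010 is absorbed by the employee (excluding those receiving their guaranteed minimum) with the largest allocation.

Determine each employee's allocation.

Vance: $342,890; Chaudhri: $171,900; Sato: $177,220

Guaranteed amounts: Chaudhri $171,900. Balance $520,110.
Balance split over remaining billable hours 1,441: Vance 342,890.01 → $342,890; Sato 177,219.99 → $177,220.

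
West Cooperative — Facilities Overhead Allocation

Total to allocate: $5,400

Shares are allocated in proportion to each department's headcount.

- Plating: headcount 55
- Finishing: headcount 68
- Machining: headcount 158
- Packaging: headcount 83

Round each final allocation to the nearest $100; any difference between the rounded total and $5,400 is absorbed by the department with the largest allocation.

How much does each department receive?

Plating: $800 | Finishing: $1,000 | Machining: $2,400 | Packaging: $1,200

Headcount total: 364.
Unrounded shares: Plating 55/364 × $5,400 = 815.93; Finishing 68/364 × $5,400 = 1,008.79; Machining 158/364 × $5,400 = 2,343.96; Packaging 83/364 × $5,400 = 1,231.32.
After rounding ($100): Plating $800; Finishing $1,000; Machining $2,300; Packaging $1,200. Sum = $5,300.
Difference $5,400 − $5,300 = +$100 applied to largest allocation (Machining): Machining becomes $2,400.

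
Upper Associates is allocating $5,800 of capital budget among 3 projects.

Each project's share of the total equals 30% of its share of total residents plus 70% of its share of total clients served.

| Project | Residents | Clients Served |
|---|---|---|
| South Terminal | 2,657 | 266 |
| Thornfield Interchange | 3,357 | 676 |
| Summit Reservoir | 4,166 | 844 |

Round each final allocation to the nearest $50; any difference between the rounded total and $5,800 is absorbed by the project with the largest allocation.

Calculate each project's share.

Totals — residents 10,180, clients served 1,786.
Combined weights (30% residents + 70% clients served): South Terminal 0.1826; Thornfield Interchange 0.3639; Summit Reservoir 0.4536.
Pro-rata amounts: South Terminal 1,058.82; Thornfield Interchange 2,110.50; Summit Reservoir 2,630.68.
Rounded to nearest $50: South Terminal $1,050; Thornfield Interchange $2,100; Summit Reservoir $2,650. Sum = $5,800.
No rounding difference to absorb.

South Terminal: $1,050 | Thornfield Interchange: $2,100 | Summit Reservoir: $2,650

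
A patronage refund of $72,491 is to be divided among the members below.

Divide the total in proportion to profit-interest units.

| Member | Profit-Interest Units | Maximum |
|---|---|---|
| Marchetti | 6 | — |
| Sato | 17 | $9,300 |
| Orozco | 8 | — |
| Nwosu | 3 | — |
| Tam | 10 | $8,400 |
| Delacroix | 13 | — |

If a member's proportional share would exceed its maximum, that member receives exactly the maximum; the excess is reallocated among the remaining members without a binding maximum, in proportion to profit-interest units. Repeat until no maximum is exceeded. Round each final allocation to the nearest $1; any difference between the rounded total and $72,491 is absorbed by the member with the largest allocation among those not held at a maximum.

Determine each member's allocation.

Marchetti: $10,958 · Sato: $9,300 · Orozco: $14,611 · Nwosu: $5,479 · Tam: $8,400 · Delacroix: $23,743

Total profit-interest units = 57.
Proportional shares (ignoring caps): Marchetti 7,630.63; Sato 21,620.12; Orozco 10,174.18; Nwosu 3,815.32; Tam 12,717.72; Delacroix 16,533.04.
Cap binds for Sato ($9,300), Tam ($8,400); residual $54,791 reallocated over remaining profit-interest units 30.
Remaining shares: Marchetti 10,958.20 → $10,958; Orozco 14,610.93 → $14,611; Nwosu 5,479.10 → $5,479; Delacroix 23,742.77 → $23,743.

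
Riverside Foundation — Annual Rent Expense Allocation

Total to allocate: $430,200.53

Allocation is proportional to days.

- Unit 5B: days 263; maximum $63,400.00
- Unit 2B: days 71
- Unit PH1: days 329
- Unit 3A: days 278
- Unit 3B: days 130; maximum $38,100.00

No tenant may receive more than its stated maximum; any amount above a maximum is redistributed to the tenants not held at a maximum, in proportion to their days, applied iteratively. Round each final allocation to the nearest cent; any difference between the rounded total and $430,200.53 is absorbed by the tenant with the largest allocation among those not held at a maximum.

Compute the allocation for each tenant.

Combined days = 1,071.
Proportional shares (ignoring caps): Unit 5B 105,642.1470; Unit 2B 28,519.3629; Unit PH1 132,153.1040; Unit 3A 111,667.3645; Unit 3B 52,218.5517.
Cap binds for Unit 5B ($63,400.00), Unit 3B ($38,100.00); remaining pool $328,700.53 reallocated over remaining days 678.
Redistributed shares: Unit 2B 34,421.4419 → $34,421.44; Unit PH1 159,502.1746 → $159,502.17; Unit 3A 134,776.9135 → $134,776.91.
Rounding difference +$0.01 applied to Unit PH1 → $159,502.18.

Unit 5B: $63,400.00; Unit 2B: $34,421.44; Unit PH1: $159,502.18; Unit 3A: $134,776.91; Unit 3B: $38,100.00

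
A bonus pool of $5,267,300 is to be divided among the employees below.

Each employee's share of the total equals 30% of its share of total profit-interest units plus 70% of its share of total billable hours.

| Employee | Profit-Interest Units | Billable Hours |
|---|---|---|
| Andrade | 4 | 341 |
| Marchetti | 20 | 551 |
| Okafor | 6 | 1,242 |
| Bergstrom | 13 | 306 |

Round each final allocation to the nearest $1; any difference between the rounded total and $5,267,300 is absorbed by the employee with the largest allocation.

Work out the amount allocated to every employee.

Profit-interest units total 43; billable hours total 2,440.
Blended shares (30% profit-interest units + 70% billable hours): Andrade 0.1257; Marchetti 0.2976; Okafor 0.3982; Bergstrom 0.1785.
Raw shares: Andrade 662,283.15; Marchetti 1,567,594.06; Okafor 2,097,291.06; Bergstrom 940,131.72.
Rounded to nearest $1: Andrade $662,283; Marchetti $1,567,594; Okafor $2,097,291; Bergstrom $940,132. Sum = $5,267,300.
No rounding difference to absorb.

Andrade: $662,283 · Marchetti: $1,567,594 · Okafor: $2,097,291 · Bergstrom: $940,132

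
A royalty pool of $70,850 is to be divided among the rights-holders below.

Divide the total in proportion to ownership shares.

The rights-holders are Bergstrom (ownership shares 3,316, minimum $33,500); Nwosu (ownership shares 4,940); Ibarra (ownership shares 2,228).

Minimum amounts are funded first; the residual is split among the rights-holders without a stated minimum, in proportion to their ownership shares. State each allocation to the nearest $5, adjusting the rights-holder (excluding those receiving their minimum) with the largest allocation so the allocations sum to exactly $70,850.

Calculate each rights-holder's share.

Fund the minimums — Bergstrom $33,500. Residual $37,350.
Residual split over remaining ownership shares 7,168: Nwosu 25,740.65 → $25,740; Ibarra 11,609.35 → $11,610.

Bergstrom: $33,500 · Nwosu: $25,740 · Ibarra: $11,610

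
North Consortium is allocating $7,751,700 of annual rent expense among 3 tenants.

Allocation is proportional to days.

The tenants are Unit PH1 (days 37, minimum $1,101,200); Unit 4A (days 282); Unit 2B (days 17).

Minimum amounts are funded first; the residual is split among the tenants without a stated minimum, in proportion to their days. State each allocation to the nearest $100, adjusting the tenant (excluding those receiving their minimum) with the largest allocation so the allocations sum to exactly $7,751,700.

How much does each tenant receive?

Unit PH1: $1,101,200; Unit 4A: $6,272,400; Unit 2B: $378,100

Fund the minimums — Unit PH1 $1,101,200. Remaining pool $6,650,500.
Remaining pool split over remaining days 299: Unit 4A 6,272,377.93 → $6,272,400; Unit 2B 378,122.07 → $378,100.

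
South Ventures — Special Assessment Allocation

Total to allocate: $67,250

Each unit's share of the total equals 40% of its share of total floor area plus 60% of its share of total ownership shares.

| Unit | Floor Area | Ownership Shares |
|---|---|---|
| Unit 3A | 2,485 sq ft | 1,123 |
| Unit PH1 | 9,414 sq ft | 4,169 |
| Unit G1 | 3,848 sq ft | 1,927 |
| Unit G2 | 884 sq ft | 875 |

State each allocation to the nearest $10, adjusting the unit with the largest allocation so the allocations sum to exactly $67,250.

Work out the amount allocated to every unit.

Floor area total 16,631; ownership shares total 8,094.
Blended shares (40% floor area + 60% ownership shares): Unit 3A 0.1430; Unit PH1 0.5355; Unit G1 0.2354; Unit G2 0.0861.
Pro-rata amounts: Unit 3A 9,617.74; Unit PH1 36,009.97; Unit G1 15,830.42; Unit G2 5,791.86.
After rounding ($10): Unit 3A $9,620; Unit PH1 $36,010; Unit G1 $15,830; Unit G2 $5,790. Sum = $67,250.
No rounding difference to absorb.

Unit 3A: $9,620 | Unit PH1: $36,010 | Unit G1: $15,830 | Unit G2: $5,790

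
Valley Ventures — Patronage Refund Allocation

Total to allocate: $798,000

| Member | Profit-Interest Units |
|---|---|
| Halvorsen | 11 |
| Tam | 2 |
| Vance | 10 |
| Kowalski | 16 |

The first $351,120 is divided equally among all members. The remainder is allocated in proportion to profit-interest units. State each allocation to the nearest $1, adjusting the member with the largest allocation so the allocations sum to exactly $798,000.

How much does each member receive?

$351,120 shared equally gives $87,780 per member.
Remainder $446,880 by profit-interest units (total 39): Halvorsen 126,043.08 → $126,043; Tam 22,916.92 → $22,917; Vance 114,584.62 → $114,585; Kowalski 183,335.38 → $183,335.
Totals: Halvorsen $87,780 + $126,043 = $213,823; Tam $87,780 + $22,917 = $110,697; Vance $87,780 + $114,585 = $202,365; Kowalski $87,780 + $183,335 = $271,115.

Halvorsen: $213,823; Tam: $110,697; Vance: $202,365; Kowalski: $271,115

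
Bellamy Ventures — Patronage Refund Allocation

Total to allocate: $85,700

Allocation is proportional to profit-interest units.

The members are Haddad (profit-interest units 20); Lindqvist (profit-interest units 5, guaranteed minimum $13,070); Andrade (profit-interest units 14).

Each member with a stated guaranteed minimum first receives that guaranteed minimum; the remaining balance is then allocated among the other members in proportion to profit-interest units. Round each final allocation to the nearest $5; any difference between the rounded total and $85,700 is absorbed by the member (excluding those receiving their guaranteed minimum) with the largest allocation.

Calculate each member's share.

Haddad: $42,725 · Lindqvist: $13,070 · Andrade: $29,905

Minimums first: Lindqvist $13,070. Residual $72,630.
Residual split over remaining profit-interest units 34: Haddad 42,723.53 → $42,725; Andrade 29,906.47 → $29,905.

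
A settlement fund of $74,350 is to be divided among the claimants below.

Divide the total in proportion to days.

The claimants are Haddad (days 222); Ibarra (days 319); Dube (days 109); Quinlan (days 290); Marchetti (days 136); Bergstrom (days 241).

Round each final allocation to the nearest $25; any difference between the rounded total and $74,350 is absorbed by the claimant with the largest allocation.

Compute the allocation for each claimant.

Haddad: $12,525; Ibarra: $18,025; Dube: $6,150; Quinlan: $16,375; Marchetti: $7,675; Bergstrom: $13,600

Combined days = 1,317.
Pro-rata amounts: Haddad 222/1,317 × $74,350 = 12,532.80; Ibarra 319/1,317 × $74,350 = 18,008.85; Dube 109/1,317 × $74,350 = 6,153.49; Quinlan 290/1,317 × $74,350 = 16,371.68; Marchetti 136/1,317 × $74,350 = 7,677.75; Bergstrom 241/1,317 × $74,350 = 13,605.43.
At nearest $25: Haddad $12,525; Ibarra $18,000; Dube $6,150; Quinlan $16,375; Marchetti $7,675; Bergstrom $13,600. Sum = $74,325.
Difference $74,350 − $74,325 = +$25 applied to largest allocation (Ibarra): Ibarra becomes $18,025.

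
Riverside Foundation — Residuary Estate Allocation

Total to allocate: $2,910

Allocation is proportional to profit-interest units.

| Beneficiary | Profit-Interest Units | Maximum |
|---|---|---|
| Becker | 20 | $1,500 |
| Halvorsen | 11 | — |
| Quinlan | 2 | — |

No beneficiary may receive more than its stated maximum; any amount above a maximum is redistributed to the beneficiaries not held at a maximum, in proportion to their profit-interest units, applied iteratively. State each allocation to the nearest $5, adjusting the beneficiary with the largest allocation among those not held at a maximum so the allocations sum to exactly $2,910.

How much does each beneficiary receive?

Combined profit-interest units = 33.
Pro-rata shares before constraints: Becker 1,763.64; Halvorsen 970.00; Quinlan 176.36.
Held at cap: Becker ($1,500); balance $1,410 reallocated over remaining profit-interest units 13.
Remaining shares: Halvorsen 1,193.08 → $1,195; Quinlan 216.92 → $215.

Becker: $1,500 | Halvorsen: $1,195 | Quinlan: $215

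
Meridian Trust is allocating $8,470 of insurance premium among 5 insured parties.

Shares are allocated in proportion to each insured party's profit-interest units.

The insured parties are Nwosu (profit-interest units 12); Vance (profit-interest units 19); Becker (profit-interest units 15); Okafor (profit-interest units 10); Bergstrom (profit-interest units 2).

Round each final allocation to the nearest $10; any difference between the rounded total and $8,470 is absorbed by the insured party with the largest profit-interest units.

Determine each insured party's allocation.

Combined profit-interest units = 58.
Pro-rata amounts: Nwosu 12/58 × $8,470 = 1,752.41; Vance 19/58 × $8,470 = 2,774.66; Becker 15/58 × $8,470 = 2,190.52; Okafor 10/58 × $8,470 = 1,460.34; Bergstrom 2/58 × $8,470 = 292.07.
After rounding ($10): Nwosu $1,750; Vance $2,770; Becker $2,190; Okafor $1,460; Bergstrom $290. Sum = $8,460.
Difference $8,470 − $8,460 = +$10 applied to largest profit-interest units (Vance): Vance becomes $2,780.

Nwosu: $1,750 · Vance: $2,780 · Becker: $2,190 · Okafor: $1,460 · Bergstrom: $290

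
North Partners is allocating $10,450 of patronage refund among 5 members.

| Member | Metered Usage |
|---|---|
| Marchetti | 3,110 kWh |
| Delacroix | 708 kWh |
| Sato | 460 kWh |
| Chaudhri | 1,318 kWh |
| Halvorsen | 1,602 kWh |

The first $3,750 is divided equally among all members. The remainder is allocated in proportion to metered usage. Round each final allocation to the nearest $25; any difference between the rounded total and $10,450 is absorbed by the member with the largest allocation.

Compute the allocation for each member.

$3,750 shared equally gives $750 per member.
Remainder $6,700 by metered usage (total 7,198): Marchetti 2,894.83 → $2,900; Delacroix 659.02 → $650; Sato 428.17 → $425; Chaudhri 1,226.81 → $1,225; Halvorsen 1,491.16 → $1,500.
Totals: Marchetti $750 + $2,900 = $3,650; Delacroix $750 + $650 = $1,400; Sato $750 + $425 = $1,175; Chaudhri $750 + $1,225 = $1,975; Halvorsen $750 + $1,500 = $2,250.

Marchetti: $3,650 | Delacroix: $1,400 | Sato: $1,175 | Chaudhri: $1,975 | Halvorsen: $2,250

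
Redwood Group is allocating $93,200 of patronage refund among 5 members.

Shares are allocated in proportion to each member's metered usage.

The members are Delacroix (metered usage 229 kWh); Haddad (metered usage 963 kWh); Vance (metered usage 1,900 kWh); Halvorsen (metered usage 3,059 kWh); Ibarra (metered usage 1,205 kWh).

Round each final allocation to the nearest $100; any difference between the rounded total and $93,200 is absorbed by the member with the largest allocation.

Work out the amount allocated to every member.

Combined metered usage = 7,356.
Proportional shares: Delacroix 229/7,356 × $93,200 = 2,901.41; Haddad 963/7,356 × $93,200 = 12,201.14; Vance 1,900/7,356 × $93,200 = 24,072.87; Halvorsen 3,059/7,356 × $93,200 = 38,757.31; Ibarra 1,205/7,356 × $93,200 = 15,267.26.
Rounded to nearest $100: Delacroix $2,900; Haddad $12,200; Vance $24,100; Halvorsen $38,800; Ibarra $15,300. Sum = $93,300.
Difference $93,200 − $93,300 = −$100 applied to largest allocation (Halvorsen): Halvorsen becomes $38,700.

Delacroix: $2,900 · Haddad: $12,200 · Vance: $24,100 · Halvorsen: $38,700 · Ibarra: $15,300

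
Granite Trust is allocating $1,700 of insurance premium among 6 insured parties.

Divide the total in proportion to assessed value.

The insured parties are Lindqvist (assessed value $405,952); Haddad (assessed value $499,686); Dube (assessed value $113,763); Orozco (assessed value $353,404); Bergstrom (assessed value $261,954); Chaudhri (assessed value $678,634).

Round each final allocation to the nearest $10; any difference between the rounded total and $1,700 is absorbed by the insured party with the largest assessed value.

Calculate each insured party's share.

Lindqvist: $300 | Haddad: $370 | Dube: $80 | Orozco: $260 | Bergstrom: $190 | Chaudhri: $500

Combined assessed value = 405,952 + 499,686 + 113,763 + 353,404 + 261,954 + 678,634 = 2,313,393.
Raw shares: Lindqvist 298.31; Haddad 367.19; Dube 83.60; Orozco 259.70; Bergstrom 192.50; Chaudhri 498.70.
After rounding ($10): Lindqvist $300; Haddad $370; Dube $80; Orozco $260; Bergstrom $190; Chaudhri $500. Sum = $1,700.
Rounded total matches; no reconciliation needed.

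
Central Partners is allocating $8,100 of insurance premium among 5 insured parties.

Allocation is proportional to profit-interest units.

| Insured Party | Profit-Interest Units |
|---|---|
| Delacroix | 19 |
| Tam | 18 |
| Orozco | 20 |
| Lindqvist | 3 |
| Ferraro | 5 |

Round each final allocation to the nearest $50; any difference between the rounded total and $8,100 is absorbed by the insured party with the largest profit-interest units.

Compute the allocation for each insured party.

Delacroix: $2,350 · Tam: $2,250 · Orozco: $2,550 · Lindqvist: $350 · Ferraro: $600

Sum of profit-interest units: 65.
Proportional shares: Delacroix 19/65 × $8,100 = 2,367.69; Tam 18/65 × $8,100 = 2,243.08; Orozco 20/65 × $8,100 = 2,492.31; Lindqvist 3/65 × $8,100 = 373.85; Ferraro 5/65 × $8,100 = 623.08.
At nearest $50: Delacroix $2,350; Tam $2,250; Orozco $2,500; Lindqvist $350; Ferraro $600. Sum = $8,050.
Difference $8,100 − $8,050 = +$50 applied to largest profit-interest units (Orozco): Orozco becomes $2,550.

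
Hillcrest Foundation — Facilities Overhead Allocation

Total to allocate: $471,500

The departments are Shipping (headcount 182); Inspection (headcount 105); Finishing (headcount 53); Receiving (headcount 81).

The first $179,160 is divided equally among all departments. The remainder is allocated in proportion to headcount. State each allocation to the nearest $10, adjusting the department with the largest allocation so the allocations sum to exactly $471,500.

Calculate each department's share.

Shipping: $171,170; Inspection: $117,700; Finishing: $81,590; Receiving: $101,040

Equal tier: $179,160 ÷ 4 = $44,790 apiece.
Remainder $292,340 by headcount (total 421): Shipping 126,379.76 → $126,380; Inspection 72,911.40 → $72,910; Finishing 36,802.90 → $36,800; Receiving 56,245.94 → $56,250.
Totals: Shipping $44,790 + $126,380 = $171,170; Inspection $44,790 + $72,910 = $117,700; Finishing $44,790 + $36,800 = $81,590; Receiving $44,790 + $56,250 = $101,040.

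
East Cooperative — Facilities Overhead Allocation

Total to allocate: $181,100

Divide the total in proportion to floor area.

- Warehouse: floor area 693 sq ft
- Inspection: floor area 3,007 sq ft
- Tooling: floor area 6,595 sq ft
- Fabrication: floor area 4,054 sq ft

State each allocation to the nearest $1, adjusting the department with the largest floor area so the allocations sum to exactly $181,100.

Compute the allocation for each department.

Total floor area = 693 + 3,007 + 6,595 + 4,054 = 14,349.
Pro-rata amounts: Warehouse 8,746.41; Inspection 37,951.61; Tooling 83,236.08; Fabrication 51,165.89.
Rounded to nearest $1: Warehouse $8,746; Inspection $37,952; Tooling $83,236; Fabrication $51,166. Sum = $181,100.
Rounded total matches; no reconciliation needed.

Warehouse: $8,746 · Inspection: $37,952 · Tooling: $83,236 · Fabrication: $51,166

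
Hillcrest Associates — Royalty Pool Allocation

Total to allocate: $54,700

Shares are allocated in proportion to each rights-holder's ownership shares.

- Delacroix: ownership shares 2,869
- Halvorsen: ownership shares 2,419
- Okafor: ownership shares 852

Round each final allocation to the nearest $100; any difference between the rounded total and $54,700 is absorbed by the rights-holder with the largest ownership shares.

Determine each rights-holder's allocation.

Delacroix: $25,500 | Halvorsen: $21,600 | Okafor: $7,600

Combined ownership shares = 2,869 + 2,419 + 852 = 6,140.
Pro-rata amounts: Delacroix 25,559.33; Halvorsen 21,550.37; Okafor 7,590.29.
At nearest $100: Delacroix $25,600; Halvorsen $21,600; Okafor $7,600. Sum = $54,800.
Difference $54,700 − $54,800 = −$100 applied to largest ownership shares (Delacroix): Delacroix becomes $25,500.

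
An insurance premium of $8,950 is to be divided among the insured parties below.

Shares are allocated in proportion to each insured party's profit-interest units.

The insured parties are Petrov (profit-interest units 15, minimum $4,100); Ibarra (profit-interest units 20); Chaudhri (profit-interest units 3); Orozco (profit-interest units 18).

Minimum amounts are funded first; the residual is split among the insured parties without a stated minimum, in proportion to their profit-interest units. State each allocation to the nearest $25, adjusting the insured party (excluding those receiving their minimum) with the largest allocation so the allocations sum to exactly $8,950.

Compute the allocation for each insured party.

Petrov: $4,100 · Ibarra: $2,375 · Chaudhri: $350 · Orozco: $2,125

Fund the minimums — Petrov $4,100. Residual $4,850.
Residual split over remaining profit-interest units 41: Ibarra 2,365.85 → $2,375; Chaudhri 354.88 → $350; Orozco 2,129.27 → $2,125.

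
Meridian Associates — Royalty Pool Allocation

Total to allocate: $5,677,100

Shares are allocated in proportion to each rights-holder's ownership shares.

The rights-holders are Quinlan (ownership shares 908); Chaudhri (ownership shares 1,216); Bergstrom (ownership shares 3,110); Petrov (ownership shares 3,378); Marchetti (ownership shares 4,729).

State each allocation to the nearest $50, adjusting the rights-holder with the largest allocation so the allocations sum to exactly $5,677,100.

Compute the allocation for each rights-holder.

Ownership shares total: 13,341.
Raw shares: Quinlan 908/13,341 × $5,677,100 = 386,388.34; Chaudhri 1,216/13,341 × $5,677,100 = 517,453.98; Bergstrom 3,110/13,341 × $5,677,100 = 1,323,422.61; Petrov 3,378/13,341 × $5,677,100 = 1,437,466.74; Marchetti 4,729/13,341 × $5,677,100 = 2,012,368.33.
At nearest $50: Quinlan $386,400; Chaudhri $517,450; Bergstrom $1,323,400; Petrov $1,437,450; Marchetti $2,012,350. Sum = $5,677,050.
Difference $5,677,100 − $5,677,050 = +$50 applied to largest allocation (Marchetti): Marchetti becomes $2,012,400.

Quinlan: $386,400; Chaudhri: $517,450; Bergstrom: $1,323,400; Petrov: $1,437,450; Marchetti: $2,012,400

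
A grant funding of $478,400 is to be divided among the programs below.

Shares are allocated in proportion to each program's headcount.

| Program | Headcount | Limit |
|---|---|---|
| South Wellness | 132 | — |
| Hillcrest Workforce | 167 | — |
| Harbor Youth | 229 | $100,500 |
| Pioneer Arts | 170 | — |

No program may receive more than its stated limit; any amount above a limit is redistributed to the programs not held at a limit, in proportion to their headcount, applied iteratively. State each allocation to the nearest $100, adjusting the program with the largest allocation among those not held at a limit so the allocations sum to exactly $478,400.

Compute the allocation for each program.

Headcount total: 698.
Proportional shares (ignoring caps): South Wellness 90,471.06; Hillcrest Workforce 114,459.60; Harbor Youth 156,953.58; Pioneer Arts 116,515.76.
Capped: Harbor Youth ($100,500); remaining pool $377,900 reallocated over remaining headcount 469.
Redistributed shares: South Wellness 106,359.91 → $106,400; Hillcrest Workforce 134,561.41 → $134,600; Pioneer Arts 136,978.68 → $137,000.
Rounding difference −$100 applied to Pioneer Arts → $136,900.

South Wellness: $106,400 · Hillcrest Workforce: $134,600 · Harbor Youth: $100,500 · Pioneer Arts: $136,900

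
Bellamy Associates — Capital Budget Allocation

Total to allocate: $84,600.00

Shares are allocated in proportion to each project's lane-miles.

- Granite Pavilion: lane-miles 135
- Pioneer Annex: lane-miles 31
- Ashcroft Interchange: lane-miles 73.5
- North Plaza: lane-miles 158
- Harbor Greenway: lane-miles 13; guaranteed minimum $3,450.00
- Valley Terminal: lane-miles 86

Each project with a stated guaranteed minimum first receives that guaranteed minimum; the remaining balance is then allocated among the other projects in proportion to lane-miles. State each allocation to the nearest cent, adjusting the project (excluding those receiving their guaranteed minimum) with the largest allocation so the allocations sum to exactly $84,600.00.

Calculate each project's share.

Minimums first: Harbor Greenway $3,450.00. Balance $81,150.00.
Balance split over remaining lane-miles 483.5: Granite Pavilion 22,658.2213 → $22,658.22; Pioneer Annex 5,202.9990 → $5,203.00; Ashcroft Interchange 12,336.1427 → $12,336.14; North Plaza 26,518.5109 → $26,518.51; Valley Terminal 14,434.1262 → $14,434.13.

Granite Pavilion: $22,658.22 · Pioneer Annex: $5,203.00 · Ashcroft Interchange: $12,336.14 · North Plaza: $26,518.51 · Harbor Greenway: $3,450.00 · Valley Terminal: $14,434.13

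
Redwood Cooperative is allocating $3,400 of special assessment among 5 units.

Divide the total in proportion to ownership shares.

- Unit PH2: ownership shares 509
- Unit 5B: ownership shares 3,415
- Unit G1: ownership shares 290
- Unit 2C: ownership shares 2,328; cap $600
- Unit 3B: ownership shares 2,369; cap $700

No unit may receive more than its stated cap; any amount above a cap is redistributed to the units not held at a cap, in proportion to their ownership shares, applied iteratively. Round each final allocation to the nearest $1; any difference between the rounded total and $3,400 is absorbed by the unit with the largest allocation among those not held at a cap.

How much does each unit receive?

Combined ownership shares = 8,911.
Pro-rata shares before constraints: Unit PH2 194.21; Unit 5B 1,303.00; Unit G1 110.65; Unit 2C 888.25; Unit 3B 903.89.
Cap binds for Unit 2C ($600), Unit 3B ($700); remaining pool $2,100 reallocated over remaining ownership shares 4,214.
Remaining shares: Unit PH2 253.65 → $254; Unit 5B 1,701.83 → $1,702; Unit G1 144.52 → $145.
Rounding difference −$1 applied to Unit 5B → $1,701.

Unit PH2: $254 | Unit 5B: $1,701 | Unit G1: $145 | Unit 2C: $600 | Unit 3B: $700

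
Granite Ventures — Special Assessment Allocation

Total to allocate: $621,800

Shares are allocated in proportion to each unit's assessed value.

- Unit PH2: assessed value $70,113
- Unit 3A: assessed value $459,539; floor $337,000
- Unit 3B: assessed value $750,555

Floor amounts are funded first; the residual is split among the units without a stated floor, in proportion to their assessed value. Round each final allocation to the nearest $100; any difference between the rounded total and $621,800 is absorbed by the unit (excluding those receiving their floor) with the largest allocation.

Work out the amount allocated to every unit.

Minimums first: Unit 3A $337,000. Balance $284,800.
Balance split over remaining assessed value 820,668: Unit PH2 24,331.62 → $24,300; Unit 3B 260,468.38 → $260,500.

Unit PH2: $24,300 · Unit 3A: $337,000 · Unit 3B: $260,500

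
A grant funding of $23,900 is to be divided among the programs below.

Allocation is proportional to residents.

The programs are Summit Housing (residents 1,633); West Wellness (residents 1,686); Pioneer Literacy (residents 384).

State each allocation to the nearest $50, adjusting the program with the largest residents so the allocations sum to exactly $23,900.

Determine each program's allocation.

Summit Housing: $10,550 | West Wellness: $10,850 | Pioneer Literacy: $2,500

Combined residents = 1,633 + 1,686 + 384 = 3,703.
Pro-rata amounts: Summit Housing 10,539.75; West Wellness 10,881.83; Pioneer Literacy 2,478.42.
After rounding ($50): Summit Housing $10,550; West Wellness $10,900; Pioneer Literacy $2,500. Sum = $23,950.
Difference $23,900 − $23,950 = −$50 applied to largest residents (West Wellness): West Wellness becomes $10,850.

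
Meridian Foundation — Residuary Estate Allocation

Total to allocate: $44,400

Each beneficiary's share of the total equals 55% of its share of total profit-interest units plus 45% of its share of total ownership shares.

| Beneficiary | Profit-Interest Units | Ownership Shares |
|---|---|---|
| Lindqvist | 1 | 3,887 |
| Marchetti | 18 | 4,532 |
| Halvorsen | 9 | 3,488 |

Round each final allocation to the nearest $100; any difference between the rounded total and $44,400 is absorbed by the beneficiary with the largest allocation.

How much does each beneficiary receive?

Lindqvist: $7,400; Marchetti: $23,300; Halvorsen: $13,700

Profit-interest units total 28; ownership shares total 11,907.
Combined weights (55% profit-interest units + 45% ownership shares): Lindqvist 0.1665; Marchetti 0.5248; Halvorsen 0.3086.
Proportional shares: Lindqvist 7,394.55; Marchetti 23,303.29; Halvorsen 13,702.17.
At nearest $100: Lindqvist $7,400; Marchetti $23,300; Halvorsen $13,700. Sum = $44,400.
No rounding difference to absorb.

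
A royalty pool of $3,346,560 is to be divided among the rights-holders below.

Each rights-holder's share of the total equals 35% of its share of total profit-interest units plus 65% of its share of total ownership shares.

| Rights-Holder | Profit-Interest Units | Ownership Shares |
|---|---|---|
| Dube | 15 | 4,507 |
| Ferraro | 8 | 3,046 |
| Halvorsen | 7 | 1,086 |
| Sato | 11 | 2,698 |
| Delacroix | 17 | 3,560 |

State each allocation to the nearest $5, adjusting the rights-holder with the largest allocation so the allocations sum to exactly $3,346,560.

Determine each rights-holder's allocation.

Profit-interest units total 58; ownership shares total 14,897.
Composite weights (35% profit-interest units + 65% ownership shares): Dube 0.2872; Ferraro 0.1812; Halvorsen 0.0896; Sato 0.1841; Delacroix 0.2579.
Pro-rata amounts: Dube 961,034.75; Ferraro 606,335.82; Halvorsen 299,941.33; Sato 616,105.04; Delacroix 863,143.07.
At nearest $5: Dube $961,035; Ferraro $606,335; Halvorsen $299,940; Sato $616,105; Delacroix $863,145. Sum = $3,346,560.
No rounding difference to absorb.

Dube: $961,035 | Ferraro: $606,335 | Halvorsen: $299,940 | Sato: $616,105 | Delacroix: $863,145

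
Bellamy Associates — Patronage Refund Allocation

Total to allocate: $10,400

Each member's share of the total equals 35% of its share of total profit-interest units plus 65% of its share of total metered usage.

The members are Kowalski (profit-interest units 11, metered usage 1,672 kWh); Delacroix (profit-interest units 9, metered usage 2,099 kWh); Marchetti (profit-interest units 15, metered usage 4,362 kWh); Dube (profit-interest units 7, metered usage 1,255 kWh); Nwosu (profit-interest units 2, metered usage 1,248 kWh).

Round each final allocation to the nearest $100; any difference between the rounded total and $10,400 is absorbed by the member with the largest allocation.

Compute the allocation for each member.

Totals — profit-interest units 44, metered usage 10,636.
Composite weights (35% profit-interest units + 65% metered usage): Kowalski 0.1897; Delacroix 0.1999; Marchetti 0.3859; Dube 0.1324; Nwosu 0.0922.
Unrounded shares: Kowalski 1,972.69; Delacroix 2,078.62; Marchetti 4,013.30; Dube 1,376.74; Nwosu 958.65.
Rounded to nearest $100: Kowalski $2,000; Delacroix $2,100; Marchetti $4,000; Dube $1,400; Nwosu $1,000. Sum = $10,500.
Difference $10,400 − $10,500 = −$100 applied to largest allocation (Marchetti): Marchetti becomes $3,900.

Kowalski: $2,000 | Delacroix: $2,100 | Marchetti: $3,900 | Dube: $1,400 | Nwosu: $1,000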